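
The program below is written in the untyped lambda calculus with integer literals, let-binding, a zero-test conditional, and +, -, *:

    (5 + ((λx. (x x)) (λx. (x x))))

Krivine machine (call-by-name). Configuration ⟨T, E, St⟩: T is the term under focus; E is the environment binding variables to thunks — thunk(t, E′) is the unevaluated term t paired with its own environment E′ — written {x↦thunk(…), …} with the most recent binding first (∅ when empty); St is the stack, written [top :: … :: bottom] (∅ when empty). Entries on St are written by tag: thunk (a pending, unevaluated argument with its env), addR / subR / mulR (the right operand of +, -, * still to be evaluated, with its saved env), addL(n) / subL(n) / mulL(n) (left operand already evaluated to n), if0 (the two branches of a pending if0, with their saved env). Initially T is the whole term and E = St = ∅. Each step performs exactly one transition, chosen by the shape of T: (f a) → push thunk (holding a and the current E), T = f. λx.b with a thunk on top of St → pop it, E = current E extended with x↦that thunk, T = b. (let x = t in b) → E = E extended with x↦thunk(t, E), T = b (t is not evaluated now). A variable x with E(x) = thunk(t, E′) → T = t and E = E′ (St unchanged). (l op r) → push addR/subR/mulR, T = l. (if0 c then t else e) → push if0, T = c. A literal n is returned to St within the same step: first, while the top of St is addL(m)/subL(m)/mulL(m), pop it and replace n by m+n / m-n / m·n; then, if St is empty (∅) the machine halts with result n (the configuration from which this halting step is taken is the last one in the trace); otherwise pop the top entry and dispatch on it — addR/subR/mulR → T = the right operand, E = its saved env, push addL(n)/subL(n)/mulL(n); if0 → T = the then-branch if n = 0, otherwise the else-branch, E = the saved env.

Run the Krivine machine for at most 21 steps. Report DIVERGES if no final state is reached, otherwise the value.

[0] <T=(5 + ((λx. (x x)) (λx. (x x)))), E=∅, St=∅>
[1] <T=5, E=∅, St=[addR]>
[2] <T=((λx. (x x)) (λx. (x x))), E=∅, St=[addL(5)]>
[3] <T=(λx. (x x)), E=∅, St=[thunk :: addL(5)]>
[4] <T=(x x), E={x↦thunk((λx. (x x)), ∅)}, St=[addL(5)]>
[5] <T=x, E={x↦thunk((λx. (x x)), ∅)}, St=[thunk :: addL(5)]>
[6] <T=(λx. (x x)), E=∅, St=[thunk :: addL(5)]>
[7] <T=(x x), E={x↦thunk(x, {x↦thunk((λx. (x x)), ∅)})}, St=[addL(5)]>
[8] <T=x, E={x↦thunk(x, {x↦thunk((λx. (x x)), ∅)})}, St=[thunk :: addL(5)]>
[9] <T=x, E={x↦thunk((λx. (x x)), ∅)}, St=[thunk :: addL(5)]>
[10] <T=(λx. (x x)), E=∅, St=[thunk :: addL(5)]>
[11] <T=(x x), E={x↦thunk(x, {x↦thunk(x, {x↦thunk((λx. (x x)), ∅)})})}, St=[addL(5)]>
[12] <T=x, E={x↦thunk(x, {x↦thunk(x, {x↦thunk((λx. (x x)), ∅)})})}, St=[thunk :: addL(5)]>
[13] <T=x, E={x↦thunk(x, {x↦thunk((λx. (x x)), ∅)})}, St=[thunk :: addL(5)]>
[14] <T=x, E={x↦thunk((λx. (x x)), ∅)}, St=[thunk :: addL(5)]>
[15] <T=(λx. (x x)), E=∅, St=[thunk :: addL(5)]>
[16] <T=(x x), E={x↦thunk(x, {x↦thunk(x, {x↦thunk(x, {x↦thunk((λx. (x x)), ∅)})})})}, St=[addL(5)]>
[17] <T=x, E={x↦thunk(x, {x↦thunk(x, {x↦thunk(x, {x↦thunk((λx. (x x)), ∅)})})})}, St=[thunk :: addL(5)]>
[18] <T=x, E={x↦thunk(x, {x↦thunk(x, {x↦thunk((λx. (x x)), ∅)})})}, St=[thunk :: addL(5)]>
[19] <T=x, E={x↦thunk(x, {x↦thunk((λx. (x x)), ∅)})}, St=[thunk :: addL(5)]>
[20] <T=x, E={x↦thunk((λx. (x x)), ∅)}, St=[thunk :: addL(5)]>
[21] <T=(λx. (x x)), E=∅, St=[thunk :: addL(5)]>
→ 21 transitions taken and the configuration is still not final: no result within 21 steps

Answer: DIVERGES (no final state within 21 steps)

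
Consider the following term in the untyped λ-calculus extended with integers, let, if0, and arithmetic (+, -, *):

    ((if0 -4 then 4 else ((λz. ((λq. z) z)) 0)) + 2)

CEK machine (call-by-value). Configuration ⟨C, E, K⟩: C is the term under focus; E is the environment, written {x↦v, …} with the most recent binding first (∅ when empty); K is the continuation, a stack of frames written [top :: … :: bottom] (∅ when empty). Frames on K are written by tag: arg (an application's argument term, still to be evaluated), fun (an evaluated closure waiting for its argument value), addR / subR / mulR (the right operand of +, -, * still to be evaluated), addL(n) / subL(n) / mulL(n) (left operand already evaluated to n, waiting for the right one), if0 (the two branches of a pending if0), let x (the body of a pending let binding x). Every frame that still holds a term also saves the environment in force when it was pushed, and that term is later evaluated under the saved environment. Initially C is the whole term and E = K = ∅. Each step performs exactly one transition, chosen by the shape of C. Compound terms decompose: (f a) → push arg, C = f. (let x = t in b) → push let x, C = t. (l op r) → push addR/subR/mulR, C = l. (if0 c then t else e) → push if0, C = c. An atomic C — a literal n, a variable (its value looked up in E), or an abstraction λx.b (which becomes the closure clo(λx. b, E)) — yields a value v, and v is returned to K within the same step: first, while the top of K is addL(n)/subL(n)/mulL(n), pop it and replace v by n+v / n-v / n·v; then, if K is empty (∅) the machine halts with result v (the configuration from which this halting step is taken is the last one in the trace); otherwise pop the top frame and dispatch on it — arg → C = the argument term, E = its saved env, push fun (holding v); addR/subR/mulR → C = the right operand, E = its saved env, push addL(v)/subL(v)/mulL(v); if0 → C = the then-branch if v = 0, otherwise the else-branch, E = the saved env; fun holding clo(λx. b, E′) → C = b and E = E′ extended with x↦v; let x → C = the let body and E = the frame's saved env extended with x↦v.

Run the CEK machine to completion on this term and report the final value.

Answer: 2

Execution trace:
step 0: <C=((if0 -4 then 4 else ((λz. ((λq. z) z)) 0)) + 2), E=∅, K=∅>
step 1: <C=(if0 -4 then 4 else ((λz. ((λq. z) z)) 0)), E=∅, K=[addR]>
step 2: <C=-4, E=∅, K=[if0 :: addR]>
step 3: <C=((λz. ((λq. z) z)) 0), E=∅, K=[addR]>
step 4: <C=(λz. ((λq. z) z)), E=∅, K=[arg :: addR]>
step 5: <C=0, E=∅, K=[fun :: addR]>
step 6: <C=((λq. z) z), E={z↦0}, K=[addR]>
step 7: <C=(λq. z), E={z↦0}, K=[arg :: addR]>
step 8: <C=z, E={z↦0}, K=[fun :: addR]>
step 9: <C=z, E={q↦0, z↦0}, K=[addR]>
step 10: <C=2, E=∅, K=[addL(0)]>
→ final value 2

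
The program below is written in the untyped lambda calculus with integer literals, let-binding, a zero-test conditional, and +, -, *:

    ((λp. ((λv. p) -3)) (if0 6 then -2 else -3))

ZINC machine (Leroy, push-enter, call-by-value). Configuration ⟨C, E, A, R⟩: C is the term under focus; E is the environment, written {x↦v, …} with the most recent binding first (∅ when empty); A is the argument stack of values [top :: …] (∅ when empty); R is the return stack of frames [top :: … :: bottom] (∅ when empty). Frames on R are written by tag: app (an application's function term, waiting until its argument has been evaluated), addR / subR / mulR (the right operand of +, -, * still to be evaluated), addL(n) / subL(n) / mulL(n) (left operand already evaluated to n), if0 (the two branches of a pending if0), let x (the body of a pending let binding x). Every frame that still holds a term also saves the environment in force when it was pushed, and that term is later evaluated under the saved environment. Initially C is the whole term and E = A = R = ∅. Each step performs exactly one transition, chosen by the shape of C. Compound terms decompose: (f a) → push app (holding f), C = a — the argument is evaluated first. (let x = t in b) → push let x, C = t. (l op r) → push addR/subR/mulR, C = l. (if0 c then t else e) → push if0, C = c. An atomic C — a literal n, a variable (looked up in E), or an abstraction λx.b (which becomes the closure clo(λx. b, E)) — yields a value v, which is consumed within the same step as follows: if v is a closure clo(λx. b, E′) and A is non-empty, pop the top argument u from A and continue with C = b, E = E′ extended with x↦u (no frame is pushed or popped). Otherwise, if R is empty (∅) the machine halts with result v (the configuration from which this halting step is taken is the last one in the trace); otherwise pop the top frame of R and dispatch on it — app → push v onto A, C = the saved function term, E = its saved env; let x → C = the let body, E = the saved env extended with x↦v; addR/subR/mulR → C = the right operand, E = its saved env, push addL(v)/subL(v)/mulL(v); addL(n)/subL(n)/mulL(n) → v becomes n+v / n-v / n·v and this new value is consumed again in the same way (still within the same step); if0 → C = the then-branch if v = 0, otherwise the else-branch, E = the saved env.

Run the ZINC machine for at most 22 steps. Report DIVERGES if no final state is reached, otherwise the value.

[0] <C=((λp. ((λv. p) -3)) (if0 6 then -2 else -3)), E=∅, A=∅, R=∅>
[1] <C=(if0 6 then -2 else -3), E=∅, A=∅, R=[app]>
[2] <C=6, E=∅, A=∅, R=[if0 :: app]>
[3] <C=-3, E=∅, A=∅, R=[app]>
[4] <C=(λp. ((λv. p) -3)), E=∅, A=[-3], R=∅>
[5] <C=((λv. p) -3), E={p↦-3}, A=∅, R=∅>
[6] <C=-3, E={p↦-3}, A=∅, R=[app]>
[7] <C=(λv. p), E={p↦-3}, A=[-3], R=∅>
[8] <C=p, E={v↦-3, p↦-3}, A=∅, R=∅>
→ final value -3

Answer: -3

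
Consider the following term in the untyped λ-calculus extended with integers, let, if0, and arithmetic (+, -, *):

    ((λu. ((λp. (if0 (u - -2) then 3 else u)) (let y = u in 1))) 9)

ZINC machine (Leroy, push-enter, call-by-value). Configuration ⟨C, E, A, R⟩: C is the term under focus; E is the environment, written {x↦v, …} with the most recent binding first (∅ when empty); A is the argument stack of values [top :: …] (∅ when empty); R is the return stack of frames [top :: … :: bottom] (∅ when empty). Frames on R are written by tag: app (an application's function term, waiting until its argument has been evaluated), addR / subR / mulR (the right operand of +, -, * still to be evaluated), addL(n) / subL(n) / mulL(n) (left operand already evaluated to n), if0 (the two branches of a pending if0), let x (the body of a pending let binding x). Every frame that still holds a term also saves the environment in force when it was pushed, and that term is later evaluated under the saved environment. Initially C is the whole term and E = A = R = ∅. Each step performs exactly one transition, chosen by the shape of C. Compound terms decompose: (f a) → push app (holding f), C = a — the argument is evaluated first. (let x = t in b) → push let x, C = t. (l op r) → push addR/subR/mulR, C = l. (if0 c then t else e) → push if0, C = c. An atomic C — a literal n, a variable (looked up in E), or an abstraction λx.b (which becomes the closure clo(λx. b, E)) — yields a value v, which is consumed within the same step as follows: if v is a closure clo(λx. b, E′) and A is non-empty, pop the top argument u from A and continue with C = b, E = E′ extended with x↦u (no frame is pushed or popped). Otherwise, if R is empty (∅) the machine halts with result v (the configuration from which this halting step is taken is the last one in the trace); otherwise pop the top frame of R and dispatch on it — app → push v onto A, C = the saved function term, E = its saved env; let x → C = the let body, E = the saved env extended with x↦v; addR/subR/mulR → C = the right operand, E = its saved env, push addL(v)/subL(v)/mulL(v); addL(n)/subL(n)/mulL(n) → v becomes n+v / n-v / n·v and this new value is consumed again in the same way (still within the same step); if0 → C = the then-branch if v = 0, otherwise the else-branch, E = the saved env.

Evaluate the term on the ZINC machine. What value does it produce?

Answer: 9

Execution trace:
0. [C=((λu. ((λp. (if0 (u - -2) then 3 else u)) (let y = u in 1))) 9) | E=∅ | A=∅ | R=∅]
1. [C=9 | E=∅ | A=∅ | R=[app]]
2. [C=(λu. ((λp. (if0 (u - -2) then 3 else u)) (let y = u in 1))) | E=∅ | A=[9] | R=∅]
3. [C=((λp. (if0 (u - -2) then 3 else u)) (let y = u in 1)) | E={u↦9} | A=∅ | R=∅]
4. [C=(let y = u in 1) | E={u↦9} | A=∅ | R=[app]]
5. [C=u | E={u↦9} | A=∅ | R=[let y :: app]]
6. [C=1 | E={y↦9, u↦9} | A=∅ | R=[app]]
7. [C=(λp. (if0 (u - -2) then 3 else u)) | E={u↦9} | A=[1] | R=∅]
8. [C=(if0 (u - -2) then 3 else u) | E={p↦1, u↦9} | A=∅ | R=∅]
9. [C=(u - -2) | E={p↦1, u↦9} | A=∅ | R=[if0]]
10. [C=u | E={p↦1, u↦9} | A=∅ | R=[subR :: if0]]
11. [C=-2 | E={p↦1, u↦9} | A=∅ | R=[subL(9) :: if0]]
12. [C=u | E={p↦1, u↦9} | A=∅ | R=∅]
→ final value 9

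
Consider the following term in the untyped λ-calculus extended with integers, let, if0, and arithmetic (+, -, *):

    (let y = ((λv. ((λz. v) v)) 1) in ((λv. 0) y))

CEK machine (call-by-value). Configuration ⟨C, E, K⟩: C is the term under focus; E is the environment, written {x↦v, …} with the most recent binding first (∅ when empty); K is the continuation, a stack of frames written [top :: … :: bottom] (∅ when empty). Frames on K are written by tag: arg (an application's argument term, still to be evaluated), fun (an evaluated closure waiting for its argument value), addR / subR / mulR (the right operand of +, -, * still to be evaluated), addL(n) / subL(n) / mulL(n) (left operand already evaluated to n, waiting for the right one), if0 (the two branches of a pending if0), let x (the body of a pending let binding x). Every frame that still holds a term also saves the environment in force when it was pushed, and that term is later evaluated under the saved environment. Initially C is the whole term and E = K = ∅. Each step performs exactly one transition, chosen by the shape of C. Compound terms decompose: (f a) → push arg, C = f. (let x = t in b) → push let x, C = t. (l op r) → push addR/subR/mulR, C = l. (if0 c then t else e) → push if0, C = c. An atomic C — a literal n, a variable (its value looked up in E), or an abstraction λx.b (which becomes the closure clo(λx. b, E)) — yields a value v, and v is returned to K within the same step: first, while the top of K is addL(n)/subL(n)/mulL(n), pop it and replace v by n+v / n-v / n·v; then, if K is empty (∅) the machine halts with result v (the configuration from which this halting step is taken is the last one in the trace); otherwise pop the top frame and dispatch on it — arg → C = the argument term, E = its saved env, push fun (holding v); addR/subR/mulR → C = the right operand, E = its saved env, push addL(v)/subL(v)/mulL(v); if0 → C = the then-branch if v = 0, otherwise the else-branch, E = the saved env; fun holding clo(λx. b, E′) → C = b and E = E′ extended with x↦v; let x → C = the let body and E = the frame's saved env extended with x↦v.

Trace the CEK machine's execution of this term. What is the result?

[0] ⟨C=(let y = ((λv. ((λz. v) v)) 1) in ((λv. 0) y)); E=∅; K=∅⟩
[1] ⟨C=((λv. ((λz. v) v)) 1); E=∅; K=[let y]⟩
[2] ⟨C=(λv. ((λz. v) v)); E=∅; K=[arg :: let y]⟩
[3] ⟨C=1; E=∅; K=[fun :: let y]⟩
[4] ⟨C=((λz. v) v); E={v↦1}; K=[let y]⟩
[5] ⟨C=(λz. v); E={v↦1}; K=[arg :: let y]⟩
[6] ⟨C=v; E={v↦1}; K=[fun :: let y]⟩
[7] ⟨C=v; E={z↦1, v↦1}; K=[let y]⟩
[8] ⟨C=((λv. 0) y); E={y↦1}; K=∅⟩
[9] ⟨C=(λv. 0); E={y↦1}; K=[arg]⟩
[10] ⟨C=y; E={y↦1}; K=[fun]⟩
[11] ⟨C=0; E={v↦1, y↦1}; K=∅⟩
→ final value 0

Answer: 0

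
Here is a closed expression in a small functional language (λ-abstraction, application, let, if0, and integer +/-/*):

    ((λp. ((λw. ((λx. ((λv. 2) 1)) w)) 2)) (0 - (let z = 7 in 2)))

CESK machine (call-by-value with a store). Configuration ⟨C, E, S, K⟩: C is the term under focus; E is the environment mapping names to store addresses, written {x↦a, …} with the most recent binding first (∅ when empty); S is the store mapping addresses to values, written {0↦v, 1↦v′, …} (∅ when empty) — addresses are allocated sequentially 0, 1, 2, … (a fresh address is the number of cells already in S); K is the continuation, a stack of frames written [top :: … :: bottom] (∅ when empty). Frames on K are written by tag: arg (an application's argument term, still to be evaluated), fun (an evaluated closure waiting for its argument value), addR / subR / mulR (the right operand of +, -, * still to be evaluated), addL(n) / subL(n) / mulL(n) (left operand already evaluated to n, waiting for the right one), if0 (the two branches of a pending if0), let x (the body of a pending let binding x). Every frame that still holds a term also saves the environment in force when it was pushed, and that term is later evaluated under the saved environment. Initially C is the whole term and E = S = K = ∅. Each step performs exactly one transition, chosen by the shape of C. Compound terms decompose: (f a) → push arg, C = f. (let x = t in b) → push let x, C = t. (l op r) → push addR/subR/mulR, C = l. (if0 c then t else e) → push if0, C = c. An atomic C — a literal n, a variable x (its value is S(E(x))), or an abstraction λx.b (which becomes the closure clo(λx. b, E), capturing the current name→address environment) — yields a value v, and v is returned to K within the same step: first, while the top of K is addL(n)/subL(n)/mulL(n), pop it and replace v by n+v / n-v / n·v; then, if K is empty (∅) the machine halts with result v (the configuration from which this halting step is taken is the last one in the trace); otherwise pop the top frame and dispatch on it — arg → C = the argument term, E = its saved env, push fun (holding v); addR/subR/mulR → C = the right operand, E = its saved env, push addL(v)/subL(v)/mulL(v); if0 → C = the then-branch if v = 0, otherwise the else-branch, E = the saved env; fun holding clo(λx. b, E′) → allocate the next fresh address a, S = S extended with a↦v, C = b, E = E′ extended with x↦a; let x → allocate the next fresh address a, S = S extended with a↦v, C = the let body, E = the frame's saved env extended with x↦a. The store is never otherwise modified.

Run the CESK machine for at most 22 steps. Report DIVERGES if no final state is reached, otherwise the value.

[0] <C=((λp. ((λw. ((λx. ((λv. 2) 1)) w)) 2)) (0 - (let z = 7 in 2))), E=∅, S=∅, K=∅>
[1] <C=(λp. ((λw. ((λx. ((λv. 2) 1)) w)) 2)), E=∅, S=∅, K=[arg]>
[2] <C=(0 - (let z = 7 in 2)), E=∅, S=∅, K=[fun]>
[3] <C=0, E=∅, S=∅, K=[subR :: fun]>
[4] <C=(let z = 7 in 2), E=∅, S=∅, K=[subL(0) :: fun]>
[5] <C=7, E=∅, S=∅, K=[let z :: subL(0) :: fun]>
[6] <C=2, E={z↦0}, S={0↦7}, K=[subL(0) :: fun]>
[7] <C=((λw. ((λx. ((λv. 2) 1)) w)) 2), E={p↦1}, S={0↦7, 1↦-2}, K=∅>
[8] <C=(λw. ((λx. ((λv. 2) 1)) w)), E={p↦1}, S={0↦7, 1↦-2}, K=[arg]>
[9] <C=2, E={p↦1}, S={0↦7, 1↦-2}, K=[fun]>
[10] <C=((λx. ((λv. 2) 1)) w), E={w↦2, p↦1}, S={0↦7, 1↦-2, 2↦2}, K=∅>
[11] <C=(λx. ((λv. 2) 1)), E={w↦2, p↦1}, S={0↦7, 1↦-2, 2↦2}, K=[arg]>
[12] <C=w, E={w↦2, p↦1}, S={0↦7, 1↦-2, 2↦2}, K=[fun]>
[13] <C=((λv. 2) 1), E={x↦3, w↦2, p↦1}, S={0↦7, 1↦-2, 2↦2, 3↦2}, K=∅>
[14] <C=(λv. 2), E={x↦3, w↦2, p↦1}, S={0↦7, 1↦-2, 2↦2, 3↦2}, K=[arg]>
[15] <C=1, E={x↦3, w↦2, p↦1}, S={0↦7, 1↦-2, 2↦2, 3↦2}, K=[fun]>
[16] <C=2, E={v↦4, x↦3, w↦2, p↦1}, S={0↦7, 1↦-2, 2↦2, 3↦2, 4↦1}, K=∅>
→ final value 2

Answer: 2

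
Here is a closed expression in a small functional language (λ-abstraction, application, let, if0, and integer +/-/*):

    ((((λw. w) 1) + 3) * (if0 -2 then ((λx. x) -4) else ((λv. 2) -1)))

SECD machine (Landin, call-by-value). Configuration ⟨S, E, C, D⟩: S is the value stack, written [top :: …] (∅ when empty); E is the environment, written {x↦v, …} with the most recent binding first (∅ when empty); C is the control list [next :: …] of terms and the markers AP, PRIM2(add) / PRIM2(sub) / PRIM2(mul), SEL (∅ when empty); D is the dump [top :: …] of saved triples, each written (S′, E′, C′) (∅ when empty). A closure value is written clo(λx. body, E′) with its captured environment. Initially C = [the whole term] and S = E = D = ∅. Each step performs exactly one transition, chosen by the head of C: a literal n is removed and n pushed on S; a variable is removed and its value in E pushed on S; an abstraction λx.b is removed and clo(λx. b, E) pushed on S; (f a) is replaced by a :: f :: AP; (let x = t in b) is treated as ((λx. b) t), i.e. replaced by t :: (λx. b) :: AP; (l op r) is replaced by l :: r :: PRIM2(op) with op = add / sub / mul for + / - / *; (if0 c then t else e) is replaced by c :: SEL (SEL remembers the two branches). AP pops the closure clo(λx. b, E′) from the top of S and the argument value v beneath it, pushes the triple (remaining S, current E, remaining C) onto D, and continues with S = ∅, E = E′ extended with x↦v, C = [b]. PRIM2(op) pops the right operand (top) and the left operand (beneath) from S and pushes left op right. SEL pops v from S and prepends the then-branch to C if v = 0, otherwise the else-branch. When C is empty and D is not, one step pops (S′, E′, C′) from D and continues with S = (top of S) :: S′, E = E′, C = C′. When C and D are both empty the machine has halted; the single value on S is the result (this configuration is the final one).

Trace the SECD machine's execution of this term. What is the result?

Answer: 8

Machine steps:
t=0: <S=∅, E=∅, C=[((((λw. w) 1) + 3) * (if0 -2 then ((λx. x) -4) else ((λv. 2) -1)))], D=∅>
t=1: <S=∅, E=∅, C=[(((λw. w) 1) + 3) :: (if0 -2 then ((λx. x) -4) else ((λv. 2) -1)) :: PRIM2(mul)], D=∅>
t=2: <S=∅, E=∅, C=[((λw. w) 1) :: 3 :: PRIM2(add) :: (if0 -2 then ((λx. x) -4) else ((λv. 2) -1)) :: PRIM2(mul)], D=∅>
t=3: <S=∅, E=∅, C=[1 :: (λw. w) :: AP :: 3 :: PRIM2(add) :: (if0 -2 then ((λx. x) -4) else ((λv. 2) -1)) :: PRIM2(mul)], D=∅>
t=4: <S=[1], E=∅, C=[(λw. w) :: AP :: 3 :: PRIM2(add) :: (if0 -2 then ((λx. x) -4) else ((λv. 2) -1)) :: PRIM2(mul)], D=∅>
t=5: <S=[clo(λw. w, ∅) :: 1], E=∅, C=[AP :: 3 :: PRIM2(add) :: (if0 -2 then ((λx. x) -4) else ((λv. 2) -1)) :: PRIM2(mul)], D=∅>
t=6: <S=∅, E={w↦1}, C=[w], D=[(∅, ∅, [3 :: PRIM2(add) :: (if0 -2 then ((λx. x) -4) else ((λv. 2) -1)) :: PRIM2(mul)])]>
t=7: <S=[1], E={w↦1}, C=∅, D=[(∅, ∅, [3 :: PRIM2(add) :: (if0 -2 then ((λx. x) -4) else ((λv. 2) -1)) :: PRIM2(mul)])]>
t=8: <S=[1], E=∅, C=[3 :: PRIM2(add) :: (if0 -2 then ((λx. x) -4) else ((λv. 2) -1)) :: PRIM2(mul)], D=∅>
t=9: <S=[3 :: 1], E=∅, C=[PRIM2(add) :: (if0 -2 then ((λx. x) -4) else ((λv. 2) -1)) :: PRIM2(mul)], D=∅>
t=10: <S=[4], E=∅, C=[(if0 -2 then ((λx. x) -4) else ((λv. 2) -1)) :: PRIM2(mul)], D=∅>
t=11: <S=[4], E=∅, C=[-2 :: SEL :: PRIM2(mul)], D=∅>
t=12: <S=[-2 :: 4], E=∅, C=[SEL :: PRIM2(mul)], D=∅>
t=13: <S=[4], E=∅, C=[((λv. 2) -1) :: PRIM2(mul)], D=∅>
t=14: <S=[4], E=∅, C=[-1 :: (λv. 2) :: AP :: PRIM2(mul)], D=∅>
t=15: <S=[-1 :: 4], E=∅, C=[(λv. 2) :: AP :: PRIM2(mul)], D=∅>
t=16: <S=[clo(λv. 2, ∅) :: -1 :: 4], E=∅, C=[AP :: PRIM2(mul)], D=∅>
t=17: <S=∅, E={v↦-1}, C=[2], D=[([4], ∅, [PRIM2(mul)])]>
t=18: <S=[2], E={v↦-1}, C=∅, D=[([4], ∅, [PRIM2(mul)])]>
t=19: <S=[2 :: 4], E=∅, C=[PRIM2(mul)], D=∅>
t=20: <S=[8], E=∅, C=∅, D=∅>
→ final value 8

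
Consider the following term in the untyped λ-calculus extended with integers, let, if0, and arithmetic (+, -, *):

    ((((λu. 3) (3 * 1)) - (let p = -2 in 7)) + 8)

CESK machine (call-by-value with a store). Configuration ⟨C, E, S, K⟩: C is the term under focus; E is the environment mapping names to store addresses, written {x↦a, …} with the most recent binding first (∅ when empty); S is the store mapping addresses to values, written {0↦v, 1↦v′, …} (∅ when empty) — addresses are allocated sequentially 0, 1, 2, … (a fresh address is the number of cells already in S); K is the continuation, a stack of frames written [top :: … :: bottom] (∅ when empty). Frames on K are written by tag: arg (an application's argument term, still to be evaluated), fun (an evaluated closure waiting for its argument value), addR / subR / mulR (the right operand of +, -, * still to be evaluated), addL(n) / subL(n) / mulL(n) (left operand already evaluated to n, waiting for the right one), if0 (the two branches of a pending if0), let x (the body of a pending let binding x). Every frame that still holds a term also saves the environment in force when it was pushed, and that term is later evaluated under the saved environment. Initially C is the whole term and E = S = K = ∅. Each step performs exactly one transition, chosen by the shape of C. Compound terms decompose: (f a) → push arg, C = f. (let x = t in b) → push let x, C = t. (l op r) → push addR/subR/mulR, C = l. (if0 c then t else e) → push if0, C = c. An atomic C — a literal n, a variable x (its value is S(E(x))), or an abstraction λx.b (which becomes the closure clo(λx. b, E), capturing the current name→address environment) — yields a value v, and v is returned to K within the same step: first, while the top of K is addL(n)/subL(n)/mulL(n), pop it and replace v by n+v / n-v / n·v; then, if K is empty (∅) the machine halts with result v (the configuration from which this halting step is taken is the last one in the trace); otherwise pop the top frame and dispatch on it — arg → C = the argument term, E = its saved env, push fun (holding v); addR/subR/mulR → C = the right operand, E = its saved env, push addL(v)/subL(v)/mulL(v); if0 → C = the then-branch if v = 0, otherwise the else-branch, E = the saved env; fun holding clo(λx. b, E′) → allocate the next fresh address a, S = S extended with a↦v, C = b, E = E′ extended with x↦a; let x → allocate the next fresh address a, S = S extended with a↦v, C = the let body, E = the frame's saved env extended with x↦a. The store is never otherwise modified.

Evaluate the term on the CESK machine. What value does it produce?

0. ⟨C=((((λu. 3) (3 * 1)) - (let p = -2 in 7)) + 8); E=∅; S=∅; K=∅⟩
1. ⟨C=(((λu. 3) (3 * 1)) - (let p = -2 in 7)); E=∅; S=∅; K=[addR]⟩
2. ⟨C=((λu. 3) (3 * 1)); E=∅; S=∅; K=[subR :: addR]⟩
3. ⟨C=(λu. 3); E=∅; S=∅; K=[arg :: subR :: addR]⟩
4. ⟨C=(3 * 1); E=∅; S=∅; K=[fun :: subR :: addR]⟩
5. ⟨C=3; E=∅; S=∅; K=[mulR :: fun :: subR :: addR]⟩
6. ⟨C=1; E=∅; S=∅; K=[mulL(3) :: fun :: subR :: addR]⟩
7. ⟨C=3; E={u↦0}; S={0↦3}; K=[subR :: addR]⟩
8. ⟨C=(let p = -2 in 7); E=∅; S={0↦3}; K=[subL(3) :: addR]⟩
9. ⟨C=-2; E=∅; S={0↦3}; K=[let p :: subL(3) :: addR]⟩
10. ⟨C=7; E={p↦1}; S={0↦3, 1↦-2}; K=[subL(3) :: addR]⟩
11. ⟨C=8; E=∅; S={0↦3, 1↦-2}; K=[addL(-4)]⟩
→ final value 4

Answer: 4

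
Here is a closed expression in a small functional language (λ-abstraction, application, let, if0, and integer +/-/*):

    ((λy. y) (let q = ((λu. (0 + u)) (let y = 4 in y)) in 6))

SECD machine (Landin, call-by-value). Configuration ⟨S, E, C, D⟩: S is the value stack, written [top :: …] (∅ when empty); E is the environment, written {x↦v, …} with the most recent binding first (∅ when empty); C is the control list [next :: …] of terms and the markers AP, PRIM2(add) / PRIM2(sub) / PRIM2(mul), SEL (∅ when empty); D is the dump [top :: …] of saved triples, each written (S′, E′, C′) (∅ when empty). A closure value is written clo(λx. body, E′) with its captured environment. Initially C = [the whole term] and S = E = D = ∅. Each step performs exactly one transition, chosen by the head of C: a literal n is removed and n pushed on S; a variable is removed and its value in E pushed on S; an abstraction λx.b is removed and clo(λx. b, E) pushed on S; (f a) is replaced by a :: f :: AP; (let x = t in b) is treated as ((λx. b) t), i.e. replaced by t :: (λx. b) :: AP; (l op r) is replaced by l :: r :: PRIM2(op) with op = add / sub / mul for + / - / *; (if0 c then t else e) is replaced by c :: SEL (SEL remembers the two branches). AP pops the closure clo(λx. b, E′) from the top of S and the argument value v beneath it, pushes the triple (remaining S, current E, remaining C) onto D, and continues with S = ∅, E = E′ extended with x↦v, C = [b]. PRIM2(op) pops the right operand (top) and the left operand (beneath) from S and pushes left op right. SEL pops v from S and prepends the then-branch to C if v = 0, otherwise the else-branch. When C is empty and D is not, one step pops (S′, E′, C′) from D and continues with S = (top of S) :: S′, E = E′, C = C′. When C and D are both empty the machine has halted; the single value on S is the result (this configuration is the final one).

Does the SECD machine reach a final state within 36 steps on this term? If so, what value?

Answer: 6

Execution trace:
step 0: ⟨S=∅; E=∅; C=[((λy. y) (let q = ((λu. (0 + u)) (let y = 4 in y)) in 6))]; D=∅⟩
step 1: ⟨S=∅; E=∅; C=[(let q = ((λu. (0 + u)) (let y = 4 in y)) in 6) :: (λy. y) :: AP]; D=∅⟩
step 2: ⟨S=∅; E=∅; C=[((λu. (0 + u)) (let y = 4 in y)) :: (λq. 6) :: AP :: (λy. y) :: AP]; D=∅⟩
step 3: ⟨S=∅; E=∅; C=[(let y = 4 in y) :: (λu. (0 + u)) :: AP :: (λq. 6) :: AP :: (λy. y) :: AP]; D=∅⟩
step 4: ⟨S=∅; E=∅; C=[4 :: (λy. y) :: AP :: (λu. (0 + u)) :: AP :: (λq. 6) :: AP :: (λy. y) :: AP]; D=∅⟩
step 5: ⟨S=[4]; E=∅; C=[(λy. y) :: AP :: (λu. (0 + u)) :: AP :: (λq. 6) :: AP :: (λy. y) :: AP]; D=∅⟩
step 6: ⟨S=[clo(λy. y, ∅) :: 4]; E=∅; C=[AP :: (λu. (0 + u)) :: AP :: (λq. 6) :: AP :: (λy. y) :: AP]; D=∅⟩
step 7: ⟨S=∅; E={y↦4}; C=[y]; D=[(∅, ∅, [(λu. (0 + u)) :: AP :: (λq. 6) :: AP :: (λy. y) :: AP])]⟩
step 8: ⟨S=[4]; E={y↦4}; C=∅; D=[(∅, ∅, [(λu. (0 + u)) :: AP :: (λq. 6) :: AP :: (λy. y) :: AP])]⟩
step 9: ⟨S=[4]; E=∅; C=[(λu. (0 + u)) :: AP :: (λq. 6) :: AP :: (λy. y) :: AP]; D=∅⟩
step 10: ⟨S=[clo(λu. (0 + u), ∅) :: 4]; E=∅; C=[AP :: (λq. 6) :: AP :: (λy. y) :: AP]; D=∅⟩
step 11: ⟨S=∅; E={u↦4}; C=[(0 + u)]; D=[(∅, ∅, [(λq. 6) :: AP :: (λy. y) :: AP])]⟩
step 12: ⟨S=∅; E={u↦4}; C=[0 :: u :: PRIM2(add)]; D=[(∅, ∅, [(λq. 6) :: AP :: (λy. y) :: AP])]⟩
step 13: ⟨S=[0]; E={u↦4}; C=[u :: PRIM2(add)]; D=[(∅, ∅, [(λq. 6) :: AP :: (λy. y) :: AP])]⟩
step 14: ⟨S=[4 :: 0]; E={u↦4}; C=[PRIM2(add)]; D=[(∅, ∅, [(λq. 6) :: AP :: (λy. y) :: AP])]⟩
step 15: ⟨S=[4]; E={u↦4}; C=∅; D=[(∅, ∅, [(λq. 6) :: AP :: (λy. y) :: AP])]⟩
step 16: ⟨S=[4]; E=∅; C=[(λq. 6) :: AP :: (λy. y) :: AP]; D=∅⟩
step 17: ⟨S=[clo(λq. 6, ∅) :: 4]; E=∅; C=[AP :: (λy. y) :: AP]; D=∅⟩
step 18: ⟨S=∅; E={q↦4}; C=[6]; D=[(∅, ∅, [(λy. y) :: AP])]⟩
step 19: ⟨S=[6]; E={q↦4}; C=∅; D=[(∅, ∅, [(λy. y) :: AP])]⟩
step 20: ⟨S=[6]; E=∅; C=[(λy. y) :: AP]; D=∅⟩
step 21: ⟨S=[clo(λy. y, ∅) :: 6]; E=∅; C=[AP]; D=∅⟩
step 22: ⟨S=∅; E={y↦6}; C=[y]; D=[(∅, ∅, ∅)]⟩
step 23: ⟨S=[6]; E={y↦6}; C=∅; D=[(∅, ∅, ∅)]⟩
step 24: ⟨S=[6]; E=∅; C=∅; D=∅⟩
→ final value 6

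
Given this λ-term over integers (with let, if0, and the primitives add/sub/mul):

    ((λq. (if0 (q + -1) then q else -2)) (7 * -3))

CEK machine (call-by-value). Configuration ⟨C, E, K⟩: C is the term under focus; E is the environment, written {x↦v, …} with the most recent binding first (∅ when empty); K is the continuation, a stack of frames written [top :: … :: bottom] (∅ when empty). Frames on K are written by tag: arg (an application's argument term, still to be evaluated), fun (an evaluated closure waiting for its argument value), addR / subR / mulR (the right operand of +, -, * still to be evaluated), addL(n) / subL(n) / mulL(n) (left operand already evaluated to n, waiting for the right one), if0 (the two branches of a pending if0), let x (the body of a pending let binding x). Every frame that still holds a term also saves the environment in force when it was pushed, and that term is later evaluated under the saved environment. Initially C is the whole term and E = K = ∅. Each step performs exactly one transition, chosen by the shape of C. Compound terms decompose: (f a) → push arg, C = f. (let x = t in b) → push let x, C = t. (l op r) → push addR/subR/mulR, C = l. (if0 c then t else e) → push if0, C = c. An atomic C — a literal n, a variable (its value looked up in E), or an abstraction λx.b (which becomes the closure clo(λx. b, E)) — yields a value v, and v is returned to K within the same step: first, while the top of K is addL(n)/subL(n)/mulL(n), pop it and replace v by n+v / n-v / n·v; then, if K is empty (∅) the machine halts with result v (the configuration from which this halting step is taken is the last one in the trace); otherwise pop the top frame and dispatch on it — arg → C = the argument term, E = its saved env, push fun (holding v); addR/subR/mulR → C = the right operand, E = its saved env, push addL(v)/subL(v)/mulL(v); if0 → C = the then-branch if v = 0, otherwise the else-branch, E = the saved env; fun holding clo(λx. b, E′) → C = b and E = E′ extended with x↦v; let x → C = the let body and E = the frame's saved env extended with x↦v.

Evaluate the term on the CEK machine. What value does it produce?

Answer: -2

Execution trace:
t=0: <C=((λq. (if0 (q + -1) then q else -2)) (7 * -3)), E=∅, K=∅>
t=1: <C=(λq. (if0 (q + -1) then q else -2)), E=∅, K=[arg]>
t=2: <C=(7 * -3), E=∅, K=[fun]>
t=3: <C=7, E=∅, K=[mulR :: fun]>
t=4: <C=-3, E=∅, K=[mulL(7) :: fun]>
t=5: <C=(if0 (q + -1) then q else -2), E={q↦-21}, K=∅>
t=6: <C=(q + -1), E={q↦-21}, K=[if0]>
t=7: <C=q, E={q↦-21}, K=[addR :: if0]>
t=8: <C=-1, E={q↦-21}, K=[addL(-21) :: if0]>
t=9: <C=-2, E={q↦-21}, K=∅>
→ final value -2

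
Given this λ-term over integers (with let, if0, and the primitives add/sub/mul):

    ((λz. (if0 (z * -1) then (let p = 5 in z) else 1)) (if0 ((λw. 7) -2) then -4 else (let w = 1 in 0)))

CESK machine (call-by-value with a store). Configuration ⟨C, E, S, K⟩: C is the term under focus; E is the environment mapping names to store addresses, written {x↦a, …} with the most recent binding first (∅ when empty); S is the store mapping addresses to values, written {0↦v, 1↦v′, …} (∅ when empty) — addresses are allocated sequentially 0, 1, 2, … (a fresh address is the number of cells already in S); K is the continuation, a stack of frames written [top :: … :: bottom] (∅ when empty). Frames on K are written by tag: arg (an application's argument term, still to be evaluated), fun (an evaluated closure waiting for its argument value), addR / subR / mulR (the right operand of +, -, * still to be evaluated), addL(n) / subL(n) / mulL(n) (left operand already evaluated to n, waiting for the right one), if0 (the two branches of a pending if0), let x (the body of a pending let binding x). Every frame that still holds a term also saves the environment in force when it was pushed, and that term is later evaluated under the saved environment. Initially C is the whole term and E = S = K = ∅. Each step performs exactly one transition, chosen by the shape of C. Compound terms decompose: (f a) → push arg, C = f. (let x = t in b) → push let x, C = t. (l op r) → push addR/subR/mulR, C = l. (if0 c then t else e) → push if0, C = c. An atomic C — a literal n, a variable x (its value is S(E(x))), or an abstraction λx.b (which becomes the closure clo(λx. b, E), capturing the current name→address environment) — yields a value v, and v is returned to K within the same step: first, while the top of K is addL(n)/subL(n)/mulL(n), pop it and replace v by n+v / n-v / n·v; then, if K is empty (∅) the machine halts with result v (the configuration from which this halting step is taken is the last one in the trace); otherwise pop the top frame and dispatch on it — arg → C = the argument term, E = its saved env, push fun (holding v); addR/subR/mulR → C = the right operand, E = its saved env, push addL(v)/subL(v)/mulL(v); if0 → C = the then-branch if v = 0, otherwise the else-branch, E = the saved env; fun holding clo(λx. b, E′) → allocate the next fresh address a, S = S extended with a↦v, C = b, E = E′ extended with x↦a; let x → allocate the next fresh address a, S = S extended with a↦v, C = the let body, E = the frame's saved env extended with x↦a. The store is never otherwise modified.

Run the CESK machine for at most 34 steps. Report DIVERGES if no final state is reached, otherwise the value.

Answer: 0

Execution trace:
0. ⟨C=((λz. (if0 (z * -1) then (let p = 5 in z) else 1)) (if0 ((λw. 7) -2) then -4 else (let w = 1 in 0))); E=∅; S=∅; K=∅⟩
1. ⟨C=(λz. (if0 (z * -1) then (let p = 5 in z) else 1)); E=∅; S=∅; K=[arg]⟩
2. ⟨C=(if0 ((λw. 7) -2) then -4 else (let w = 1 in 0)); E=∅; S=∅; K=[fun]⟩
3. ⟨C=((λw. 7) -2); E=∅; S=∅; K=[if0 :: fun]⟩
4. ⟨C=(λw. 7); E=∅; S=∅; K=[arg :: if0 :: fun]⟩
5. ⟨C=-2; E=∅; S=∅; K=[fun :: if0 :: fun]⟩
6. ⟨C=7; E={w↦0}; S={0↦-2}; K=[if0 :: fun]⟩
7. ⟨C=(let w = 1 in 0); E=∅; S={0↦-2}; K=[fun]⟩
8. ⟨C=1; E=∅; S={0↦-2}; K=[let w :: fun]⟩
9. ⟨C=0; E={w↦1}; S={0↦-2, 1↦1}; K=[fun]⟩
10. ⟨C=(if0 (z * -1) then (let p = 5 in z) else 1); E={z↦2}; S={0↦-2, 1↦1, 2↦0}; K=∅⟩
11. ⟨C=(z * -1); E={z↦2}; S={0↦-2, 1↦1, 2↦0}; K=[if0]⟩
12. ⟨C=z; E={z↦2}; S={0↦-2, 1↦1, 2↦0}; K=[mulR :: if0]⟩
13. ⟨C=-1; E={z↦2}; S={0↦-2, 1↦1, 2↦0}; K=[mulL(0) :: if0]⟩
14. ⟨C=(let p = 5 in z); E={z↦2}; S={0↦-2, 1↦1, 2↦0}; K=∅⟩
15. ⟨C=5; E={z↦2}; S={0↦-2, 1↦1, 2↦0}; K=[let p]⟩
16. ⟨C=z; E={p↦3, z↦2}; S={0↦-2, 1↦1, 2↦0, 3↦5}; K=∅⟩
→ final value 0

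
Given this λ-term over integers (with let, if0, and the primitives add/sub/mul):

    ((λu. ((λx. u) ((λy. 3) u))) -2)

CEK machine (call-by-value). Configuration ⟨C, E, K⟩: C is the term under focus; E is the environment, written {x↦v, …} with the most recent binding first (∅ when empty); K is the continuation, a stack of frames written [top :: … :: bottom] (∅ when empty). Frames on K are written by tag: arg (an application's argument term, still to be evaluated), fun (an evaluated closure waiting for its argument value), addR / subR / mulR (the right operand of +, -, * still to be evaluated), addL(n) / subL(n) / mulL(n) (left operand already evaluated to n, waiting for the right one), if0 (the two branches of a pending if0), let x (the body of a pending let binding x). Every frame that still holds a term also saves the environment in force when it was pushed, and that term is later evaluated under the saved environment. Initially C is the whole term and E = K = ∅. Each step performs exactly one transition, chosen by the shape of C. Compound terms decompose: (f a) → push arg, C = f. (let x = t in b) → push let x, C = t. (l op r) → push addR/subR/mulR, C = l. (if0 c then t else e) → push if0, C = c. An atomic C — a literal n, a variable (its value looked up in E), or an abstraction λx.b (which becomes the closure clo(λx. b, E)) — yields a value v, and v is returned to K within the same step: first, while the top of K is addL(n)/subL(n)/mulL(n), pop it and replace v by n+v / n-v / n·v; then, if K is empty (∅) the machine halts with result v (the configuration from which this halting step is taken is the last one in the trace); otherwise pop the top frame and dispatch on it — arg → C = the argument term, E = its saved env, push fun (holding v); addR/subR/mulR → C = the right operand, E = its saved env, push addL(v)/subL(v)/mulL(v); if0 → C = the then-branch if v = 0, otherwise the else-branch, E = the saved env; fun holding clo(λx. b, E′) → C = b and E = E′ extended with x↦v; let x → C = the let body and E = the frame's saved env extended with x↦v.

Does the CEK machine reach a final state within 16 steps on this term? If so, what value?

0. [C=((λu. ((λx. u) ((λy. 3) u))) -2) | E=∅ | K=∅]
1. [C=(λu. ((λx. u) ((λy. 3) u))) | E=∅ | K=[arg]]
2. [C=-2 | E=∅ | K=[fun]]
3. [C=((λx. u) ((λy. 3) u)) | E={u↦-2} | K=∅]
4. [C=(λx. u) | E={u↦-2} | K=[arg]]
5. [C=((λy. 3) u) | E={u↦-2} | K=[fun]]
6. [C=(λy. 3) | E={u↦-2} | K=[arg :: fun]]
7. [C=u | E={u↦-2} | K=[fun :: fun]]
8. [C=3 | E={y↦-2, u↦-2} | K=[fun]]
9. [C=u | E={x↦3, u↦-2} | K=∅]
→ final value -2

Answer: -2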